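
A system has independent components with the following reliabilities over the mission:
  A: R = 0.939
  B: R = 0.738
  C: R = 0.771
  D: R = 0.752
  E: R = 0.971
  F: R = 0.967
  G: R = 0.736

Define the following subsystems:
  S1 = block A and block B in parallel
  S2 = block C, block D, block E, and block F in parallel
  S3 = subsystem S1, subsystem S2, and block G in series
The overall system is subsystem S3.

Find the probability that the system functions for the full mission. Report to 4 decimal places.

0.7242

Parallel (A and B): 1 − (1 − 0.939000)(1 − 0.738000) = 0.984018
Parallel (C, D, E, and F): 1 − (1 − 0.771000)(1 − 0.752000)(1 − 0.971000)(1 − 0.967000) = 0.999946
Series ([0.984018], [0.999946], and G): 0.984018 × 0.999946 × 0.736000 = 0.7242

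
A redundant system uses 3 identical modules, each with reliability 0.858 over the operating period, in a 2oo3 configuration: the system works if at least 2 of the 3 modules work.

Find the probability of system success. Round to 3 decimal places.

0.945

R = Σ_{i=2}^{3} C(3,i) p^i (1−p)^{3−i} with p = 0.858
C(3,2)·0.858^2·0.142^1 = 0.31361
C(3,3)·0.858^3·0.142^0 = 0.63163
Sum = 0.945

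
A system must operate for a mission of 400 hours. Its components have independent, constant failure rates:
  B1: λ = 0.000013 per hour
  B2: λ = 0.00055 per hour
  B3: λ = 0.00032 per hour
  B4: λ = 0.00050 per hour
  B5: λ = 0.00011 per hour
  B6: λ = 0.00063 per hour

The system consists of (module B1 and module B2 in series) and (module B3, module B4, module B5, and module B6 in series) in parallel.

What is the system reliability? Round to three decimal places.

0.906

R(B1) = exp(−0.000013 × 400) = 0.99481
R(B2) = exp(−0.00055 × 400) = 0.80252
R(B3) = exp(−0.00032 × 400) = 0.87985
R(B4) = exp(−0.00050 × 400) = 0.81873
R(B5) = exp(−0.00011 × 400) = 0.95695
R(B6) = exp(−0.00063 × 400) = 0.77724
Series (B1 and B2): 0.99481 × 0.80252 = 0.79835
Series (B3, B4, B5, and B6): 0.87985 × 0.81873 × 0.95695 × 0.77724 = 0.53579
Parallel ([0.79835] and [0.53579]): 1 − (1 − 0.79835)(1 − 0.53579) = 0.906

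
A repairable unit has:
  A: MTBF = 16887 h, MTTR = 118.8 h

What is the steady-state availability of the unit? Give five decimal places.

A(A) = MTBF/(MTBF+MTTR) = 16887/(16887+118.8) = 0.99301

0.99301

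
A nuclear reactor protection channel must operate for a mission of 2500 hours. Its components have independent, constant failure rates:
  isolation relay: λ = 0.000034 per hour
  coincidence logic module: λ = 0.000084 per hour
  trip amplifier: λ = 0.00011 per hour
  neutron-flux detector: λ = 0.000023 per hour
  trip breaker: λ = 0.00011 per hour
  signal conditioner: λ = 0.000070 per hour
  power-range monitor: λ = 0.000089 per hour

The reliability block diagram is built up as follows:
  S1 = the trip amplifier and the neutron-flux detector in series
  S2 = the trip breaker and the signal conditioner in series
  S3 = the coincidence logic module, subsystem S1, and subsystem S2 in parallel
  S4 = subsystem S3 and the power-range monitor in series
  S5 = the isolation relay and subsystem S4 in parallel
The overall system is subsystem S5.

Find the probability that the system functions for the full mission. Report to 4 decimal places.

R(isolation relay) = exp(−0.000034 × 2500) = 0.918512
R(coincidence logic module) = exp(−0.000084 × 2500) = 0.810584
R(trip amplifier) = exp(−0.00011 × 2500) = 0.759572
R(neutron-flux detector) = exp(−0.000023 × 2500) = 0.944122
R(trip breaker) = exp(−0.00011 × 2500) = 0.759572
R(signal conditioner) = exp(−0.000070 × 2500) = 0.839457
R(power-range monitor) = exp(−0.000089 × 2500) = 0.800515
Series (trip amplifier and neutron-flux detector): 0.759572 × 0.944122 = 0.717129
Series (trip breaker and signal conditioner): 0.759572 × 0.839457 = 0.637628
Parallel (coincidence logic module, [0.717129], and [0.637628]): 1 − (1 − 0.810584)(1 − 0.717129)(1 − 0.637628) = 0.980584
Series ([0.980584] and power-range monitor): 0.980584 × 0.800515 = 0.784972
Parallel (isolation relay and [0.784972]): 1 − (1 − 0.918512)(1 − 0.784972) = 0.9825

0.9825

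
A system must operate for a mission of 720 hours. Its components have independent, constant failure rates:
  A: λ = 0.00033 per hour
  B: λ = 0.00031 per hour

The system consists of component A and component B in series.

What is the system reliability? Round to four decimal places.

R(A) = exp(−0.00033 × 720) = 0.788518
R(B) = exp(−0.00031 × 720) = 0.799955
Series (A and B): 0.788518 × 0.799955 = 0.6308

0.6308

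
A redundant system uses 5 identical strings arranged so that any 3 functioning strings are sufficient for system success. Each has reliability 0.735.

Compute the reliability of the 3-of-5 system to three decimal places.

R = Σ_{i=3}^{5} C(5,i) p^i (1−p)^{5−i} with p = 0.735
C(5,3)·0.735^3·0.265^2 = 0.27884
C(5,4)·0.735^4·0.265^1 = 0.38669
C(5,5)·0.735^5·0.265^0 = 0.21450
Sum = 0.880

0.880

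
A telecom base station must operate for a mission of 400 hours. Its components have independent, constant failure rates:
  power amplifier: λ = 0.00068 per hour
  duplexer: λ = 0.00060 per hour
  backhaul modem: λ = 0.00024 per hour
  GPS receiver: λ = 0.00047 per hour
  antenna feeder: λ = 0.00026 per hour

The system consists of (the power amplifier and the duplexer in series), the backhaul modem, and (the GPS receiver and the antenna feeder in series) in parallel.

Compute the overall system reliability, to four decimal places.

0.9907

R(power amplifier) = exp(−0.00068 × 400) = 0.761854
R(duplexer) = exp(−0.00060 × 400) = 0.786628
R(backhaul modem) = exp(−0.00024 × 400) = 0.908464
R(GPS receiver) = exp(−0.00047 × 400) = 0.828615
R(antenna feeder) = exp(−0.00026 × 400) = 0.901225
Series (power amplifier and duplexer): 0.761854 × 0.786628 = 0.599296
Series (GPS receiver and antenna feeder): 0.828615 × 0.901225 = 0.746769
Parallel ([0.599296], backhaul modem, and [0.746769]): 1 − (1 − 0.599296)(1 − 0.908464)(1 − 0.746769) = 0.9907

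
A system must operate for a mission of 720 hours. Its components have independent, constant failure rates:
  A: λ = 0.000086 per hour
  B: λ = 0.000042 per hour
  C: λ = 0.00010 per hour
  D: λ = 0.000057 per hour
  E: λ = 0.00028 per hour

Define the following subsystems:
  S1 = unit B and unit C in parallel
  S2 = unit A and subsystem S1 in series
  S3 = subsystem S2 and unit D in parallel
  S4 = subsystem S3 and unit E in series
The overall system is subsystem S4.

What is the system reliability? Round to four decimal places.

0.8154

R(A) = exp(−0.000086 × 720) = 0.939958
R(B) = exp(−0.000042 × 720) = 0.970213
R(C) = exp(−0.00010 × 720) = 0.930531
R(D) = exp(−0.000057 × 720) = 0.959791
R(E) = exp(−0.00028 × 720) = 0.817422
Parallel (B and C): 1 − (1 − 0.970213)(1 − 0.930531) = 0.997931
Series (A and [0.997931]): 0.939958 × 0.997931 = 0.938013
Parallel ([0.938013] and D): 1 − (1 − 0.938013)(1 − 0.959791) = 0.997508
Series ([0.997508] and E): 0.997508 × 0.817422 = 0.8154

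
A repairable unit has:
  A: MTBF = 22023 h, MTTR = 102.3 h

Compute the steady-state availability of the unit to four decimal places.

A(A) = MTBF/(MTBF+MTTR) = 22023/(22023+102.3) = 0.9954

0.9954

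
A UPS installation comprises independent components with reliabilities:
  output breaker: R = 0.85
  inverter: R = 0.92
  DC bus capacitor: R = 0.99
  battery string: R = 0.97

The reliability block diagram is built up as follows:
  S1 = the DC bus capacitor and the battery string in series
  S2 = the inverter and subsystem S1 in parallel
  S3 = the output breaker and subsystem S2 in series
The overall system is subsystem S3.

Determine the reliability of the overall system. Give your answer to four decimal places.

Series (DC bus capacitor and battery string): 0.990000 × 0.970000 = 0.960300
Parallel (inverter and [0.960300]): 1 − (1 − 0.920000)(1 − 0.960300) = 0.996824
Series (output breaker and [0.996824]): 0.850000 × 0.996824 = 0.8473

0.8473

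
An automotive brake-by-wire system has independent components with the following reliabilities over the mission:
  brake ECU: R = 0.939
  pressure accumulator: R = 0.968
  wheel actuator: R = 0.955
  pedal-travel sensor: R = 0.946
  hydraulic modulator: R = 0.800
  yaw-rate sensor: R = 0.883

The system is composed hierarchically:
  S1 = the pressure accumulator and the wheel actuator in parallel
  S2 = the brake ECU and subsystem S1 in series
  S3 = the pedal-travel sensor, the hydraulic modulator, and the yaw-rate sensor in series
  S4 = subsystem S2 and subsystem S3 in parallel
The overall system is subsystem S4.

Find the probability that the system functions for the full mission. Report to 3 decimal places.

Parallel (pressure accumulator and wheel actuator): 1 − (1 − 0.96800)(1 − 0.95500) = 0.99856
Series (brake ECU and [0.99856]): 0.93900 × 0.99856 = 0.93765
Series (pedal-travel sensor, hydraulic modulator, and yaw-rate sensor): 0.94600 × 0.80000 × 0.88300 = 0.66825
Parallel ([0.93765] and [0.66825]): 1 − (1 − 0.93765)(1 − 0.66825) = 0.979

0.979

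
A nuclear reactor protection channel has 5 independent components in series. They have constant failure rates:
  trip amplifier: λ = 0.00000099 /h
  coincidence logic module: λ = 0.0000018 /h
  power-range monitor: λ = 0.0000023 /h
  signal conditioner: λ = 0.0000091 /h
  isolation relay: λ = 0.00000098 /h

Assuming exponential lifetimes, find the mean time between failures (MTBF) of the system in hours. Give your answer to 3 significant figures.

Series of exponential components: λ_sys = Σ λ_i
λ_sys = 0.00000099 + 0.0000018 + 0.0000023 + 0.0000091 + 0.00000098 = 1.5170e-05 /h
MTBF = 1 / λ_sys = 65900 h

65900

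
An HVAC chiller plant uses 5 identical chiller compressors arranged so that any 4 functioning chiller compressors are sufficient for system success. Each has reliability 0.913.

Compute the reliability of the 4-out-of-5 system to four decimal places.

R = Σ_{i=4}^{5} C(5,i) p^i (1−p)^{5−i} with p = 0.913
C(5,4)·0.913^4·0.087^1 = 0.302254
C(5,5)·0.913^5·0.087^0 = 0.634386
Sum = 0.9366

0.9366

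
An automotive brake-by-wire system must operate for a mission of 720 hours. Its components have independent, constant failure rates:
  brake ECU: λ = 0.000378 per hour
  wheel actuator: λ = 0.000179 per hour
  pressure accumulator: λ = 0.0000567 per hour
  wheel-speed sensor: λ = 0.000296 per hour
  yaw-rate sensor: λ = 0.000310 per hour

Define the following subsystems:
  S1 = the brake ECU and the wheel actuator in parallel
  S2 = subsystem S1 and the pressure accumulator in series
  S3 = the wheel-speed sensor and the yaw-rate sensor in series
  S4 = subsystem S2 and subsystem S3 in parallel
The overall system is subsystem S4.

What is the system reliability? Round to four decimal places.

0.9761

R(brake ECU) = exp(−0.000378 × 720) = 0.761732
R(wheel actuator) = exp(−0.000179 × 720) = 0.879079
R(pressure accumulator) = exp(−0.0000567 × 720) = 0.959998
R(wheel-speed sensor) = exp(−0.000296 × 720) = 0.808059
R(yaw-rate sensor) = exp(−0.000310 × 720) = 0.799955
Parallel (brake ECU and wheel actuator): 1 − (1 − 0.761732)(1 − 0.879079) = 0.971188
Series ([0.971188] and pressure accumulator): 0.971188 × 0.959998 = 0.932339
Series (wheel-speed sensor and yaw-rate sensor): 0.808059 × 0.799955 = 0.646411
Parallel ([0.932339] and [0.646411]): 1 − (1 − 0.932339)(1 − 0.646411) = 0.9761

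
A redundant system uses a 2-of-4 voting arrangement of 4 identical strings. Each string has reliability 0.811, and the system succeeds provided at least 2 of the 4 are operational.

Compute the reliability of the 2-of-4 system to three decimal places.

0.977

R = Σ_{i=2}^{4} C(4,i) p^i (1−p)^{4−i} with p = 0.811
C(4,2)·0.811^2·0.189^2 = 0.14097
C(4,3)·0.811^3·0.189^1 = 0.40326
C(4,4)·0.811^4·0.189^0 = 0.43260
Sum = 0.977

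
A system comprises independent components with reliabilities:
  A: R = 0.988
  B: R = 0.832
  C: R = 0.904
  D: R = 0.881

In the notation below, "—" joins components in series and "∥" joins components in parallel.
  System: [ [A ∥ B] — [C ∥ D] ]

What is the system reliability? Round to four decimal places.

Parallel (A and B): 1 − (1 − 0.988000)(1 − 0.832000) = 0.997984
Parallel (C and D): 1 − (1 − 0.904000)(1 − 0.881000) = 0.988576
Series ([0.997984] and [0.988576]): 0.997984 × 0.988576 = 0.9866

0.9866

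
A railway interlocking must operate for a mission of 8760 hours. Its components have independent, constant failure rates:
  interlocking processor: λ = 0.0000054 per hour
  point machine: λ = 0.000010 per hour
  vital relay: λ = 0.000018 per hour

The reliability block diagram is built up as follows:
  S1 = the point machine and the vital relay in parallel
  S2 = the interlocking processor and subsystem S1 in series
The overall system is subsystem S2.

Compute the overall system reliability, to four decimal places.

R(interlocking processor) = exp(−0.0000054 × 8760) = 0.953797
R(point machine) = exp(−0.000010 × 8760) = 0.916127
R(vital relay) = exp(−0.000018 × 8760) = 0.854123
Parallel (point machine and vital relay): 1 − (1 − 0.916127)(1 − 0.854123) = 0.987765
Series (interlocking processor and [0.987765]): 0.953797 × 0.987765 = 0.9421

0.9421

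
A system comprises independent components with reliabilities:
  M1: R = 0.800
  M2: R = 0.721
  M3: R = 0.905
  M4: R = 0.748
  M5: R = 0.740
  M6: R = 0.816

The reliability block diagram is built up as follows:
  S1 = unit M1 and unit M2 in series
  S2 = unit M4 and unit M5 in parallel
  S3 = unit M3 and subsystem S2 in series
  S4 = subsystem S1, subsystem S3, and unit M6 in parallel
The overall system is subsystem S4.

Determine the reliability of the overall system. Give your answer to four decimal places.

0.9880

Series (M1 and M2): 0.800000 × 0.721000 = 0.576800
Parallel (M4 and M5): 1 − (1 − 0.748000)(1 − 0.740000) = 0.934480
Series (M3 and [0.934480]): 0.905000 × 0.934480 = 0.845704
Parallel ([0.576800], [0.845704], and M6): 1 − (1 − 0.576800)(1 − 0.845704)(1 − 0.816000) = 0.9880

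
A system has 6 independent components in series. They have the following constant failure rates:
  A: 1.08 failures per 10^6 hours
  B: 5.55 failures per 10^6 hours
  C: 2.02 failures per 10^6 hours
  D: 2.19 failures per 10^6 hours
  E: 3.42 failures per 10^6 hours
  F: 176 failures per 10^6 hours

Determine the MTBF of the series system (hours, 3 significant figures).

5260

Series of exponential components: λ_sys = Σ λ_i
λ_sys = 0.00000108 + 0.00000555 + 0.00000202 + 0.00000219 + 0.00000342 + 0.000176 = 1.9026e-04 /h
MTBF = 1 / λ_sys = 5260 h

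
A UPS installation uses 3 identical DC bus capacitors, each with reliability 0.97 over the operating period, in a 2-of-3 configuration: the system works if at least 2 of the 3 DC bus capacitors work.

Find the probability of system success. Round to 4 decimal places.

0.9974

R = Σ_{i=2}^{3} C(3,i) p^i (1−p)^{3−i} with p = 0.97
C(3,2)·0.97^2·0.03^1 = 0.084681
C(3,3)·0.97^3·0.03^0 = 0.912673
Sum = 0.9974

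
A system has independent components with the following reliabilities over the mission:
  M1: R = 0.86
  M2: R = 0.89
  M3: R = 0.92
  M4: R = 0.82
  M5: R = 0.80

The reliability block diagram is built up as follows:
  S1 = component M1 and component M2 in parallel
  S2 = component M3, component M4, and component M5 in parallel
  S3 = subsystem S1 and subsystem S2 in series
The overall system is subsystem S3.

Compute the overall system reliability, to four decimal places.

0.9818

Parallel (M1 and M2): 1 − (1 − 0.860000)(1 − 0.890000) = 0.984600
Parallel (M3, M4, and M5): 1 − (1 − 0.920000)(1 − 0.820000)(1 − 0.800000) = 0.997120
Series ([0.984600] and [0.997120]): 0.984600 × 0.997120 = 0.9818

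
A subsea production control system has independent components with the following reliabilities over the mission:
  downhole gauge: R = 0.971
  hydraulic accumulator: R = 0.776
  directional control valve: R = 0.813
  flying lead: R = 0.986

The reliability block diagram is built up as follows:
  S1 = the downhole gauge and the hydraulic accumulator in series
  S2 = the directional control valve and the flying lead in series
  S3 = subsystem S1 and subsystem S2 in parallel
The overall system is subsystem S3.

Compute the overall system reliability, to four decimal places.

Series (downhole gauge and hydraulic accumulator): 0.971000 × 0.776000 = 0.753496
Series (directional control valve and flying lead): 0.813000 × 0.986000 = 0.801618
Parallel ([0.753496] and [0.801618]): 1 − (1 − 0.753496)(1 − 0.801618) = 0.9511

0.9511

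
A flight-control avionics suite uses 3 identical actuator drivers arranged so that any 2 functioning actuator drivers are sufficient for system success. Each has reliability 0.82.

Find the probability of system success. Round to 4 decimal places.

R = Σ_{i=2}^{3} C(3,i) p^i (1−p)^{3−i} with p = 0.82
C(3,2)·0.82^2·0.18^1 = 0.363096
C(3,3)·0.82^3·0.18^0 = 0.551368
Sum = 0.9145

0.9145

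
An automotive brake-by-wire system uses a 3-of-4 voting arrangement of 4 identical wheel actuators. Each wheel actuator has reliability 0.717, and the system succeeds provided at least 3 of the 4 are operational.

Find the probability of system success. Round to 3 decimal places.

0.682

R = Σ_{i=3}^{4} C(4,i) p^i (1−p)^{4−i} with p = 0.717
C(4,3)·0.717^3·0.283^1 = 0.41726
C(4,4)·0.717^4·0.283^0 = 0.26429
Sum = 0.682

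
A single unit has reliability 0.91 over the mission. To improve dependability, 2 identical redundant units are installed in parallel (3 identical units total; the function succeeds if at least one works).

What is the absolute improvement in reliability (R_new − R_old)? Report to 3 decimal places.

R_before = 0.91
R_after = 1 − (1 − 0.91)^3 = 0.999
ΔR = 0.999 − 0.91 = 0.089

0.089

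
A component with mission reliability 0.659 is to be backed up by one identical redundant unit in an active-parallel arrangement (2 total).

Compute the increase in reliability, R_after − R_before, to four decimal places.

R_before = 0.659
R_after = 1 − (1 − 0.659)^2 = 0.8837
ΔR = 0.8837 − 0.659 = 0.2247

0.2247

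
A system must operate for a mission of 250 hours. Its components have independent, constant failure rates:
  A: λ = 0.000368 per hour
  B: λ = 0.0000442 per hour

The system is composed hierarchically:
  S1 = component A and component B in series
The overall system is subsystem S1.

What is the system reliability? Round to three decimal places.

R(A) = exp(−0.000368 × 250) = 0.91211
R(B) = exp(−0.0000442 × 250) = 0.98901
Series (A and B): 0.91211 × 0.98901 = 0.902

0.902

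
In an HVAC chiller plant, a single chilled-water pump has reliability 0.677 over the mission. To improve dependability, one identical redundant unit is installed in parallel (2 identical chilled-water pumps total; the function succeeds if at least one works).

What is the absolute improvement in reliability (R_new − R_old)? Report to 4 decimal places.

R_before = 0.677
R_after = 1 − (1 − 0.677)^2 = 0.8957
ΔR = 0.8957 − 0.677 = 0.2187

0.2187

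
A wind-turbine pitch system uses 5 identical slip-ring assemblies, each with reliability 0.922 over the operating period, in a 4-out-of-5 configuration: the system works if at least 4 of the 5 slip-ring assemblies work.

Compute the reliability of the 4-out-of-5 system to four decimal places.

0.9481

R = Σ_{i=4}^{5} C(5,i) p^i (1−p)^{5−i} with p = 0.922
C(5,4)·0.922^4·0.078^1 = 0.281831
C(5,5)·0.922^5·0.078^0 = 0.666277
Sum = 0.9481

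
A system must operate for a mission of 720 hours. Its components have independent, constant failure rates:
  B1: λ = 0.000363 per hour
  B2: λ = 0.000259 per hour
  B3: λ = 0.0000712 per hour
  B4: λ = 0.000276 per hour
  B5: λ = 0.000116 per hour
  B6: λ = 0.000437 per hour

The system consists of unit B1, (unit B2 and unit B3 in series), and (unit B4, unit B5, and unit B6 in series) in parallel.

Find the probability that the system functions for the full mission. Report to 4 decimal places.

0.9781

R(B1) = exp(−0.000363 × 720) = 0.770004
R(B2) = exp(−0.000259 × 720) = 0.829875
R(B3) = exp(−0.0000712 × 720) = 0.950028
R(B4) = exp(−0.000276 × 720) = 0.819779
R(B5) = exp(−0.000116 × 720) = 0.919873
R(B6) = exp(−0.000437 × 720) = 0.730052
Series (B2 and B3): 0.829875 × 0.950028 = 0.788404
Series (B4, B5, and B6): 0.819779 × 0.919873 × 0.730052 = 0.550527
Parallel (B1, [0.788404], and [0.550527]): 1 − (1 − 0.770004)(1 − 0.788404)(1 − 0.550527) = 0.9781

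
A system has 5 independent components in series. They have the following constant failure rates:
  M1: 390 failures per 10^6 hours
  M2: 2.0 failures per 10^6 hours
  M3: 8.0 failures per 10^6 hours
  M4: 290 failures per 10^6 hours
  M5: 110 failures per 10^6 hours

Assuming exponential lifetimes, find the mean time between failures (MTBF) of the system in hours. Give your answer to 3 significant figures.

1250

Series of exponential components: λ_sys = Σ λ_i
λ_sys = 0.00039 + 0.0000020 + 0.0000080 + 0.00029 + 0.00011 = 8.0000e-04 /h
MTBF = 1 / λ_sys = 1250 h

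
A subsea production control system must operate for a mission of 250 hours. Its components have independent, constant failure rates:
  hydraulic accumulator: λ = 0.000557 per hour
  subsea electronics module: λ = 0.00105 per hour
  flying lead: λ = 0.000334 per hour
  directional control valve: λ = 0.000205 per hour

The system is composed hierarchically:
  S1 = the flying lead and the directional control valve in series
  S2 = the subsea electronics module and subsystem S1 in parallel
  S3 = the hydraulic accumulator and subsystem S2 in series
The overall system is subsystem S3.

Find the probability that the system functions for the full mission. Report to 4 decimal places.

0.8447

R(hydraulic accumulator) = exp(−0.000557 × 250) = 0.870010
R(subsea electronics module) = exp(−0.00105 × 250) = 0.769126
R(flying lead) = exp(−0.000334 × 250) = 0.919891
R(directional control valve) = exp(−0.000205 × 250) = 0.950041
Series (flying lead and directional control valve): 0.919891 × 0.950041 = 0.873934
Parallel (subsea electronics module and [0.873934]): 1 − (1 − 0.769126)(1 − 0.873934) = 0.970895
Series (hydraulic accumulator and [0.970895]): 0.870010 × 0.970895 = 0.8447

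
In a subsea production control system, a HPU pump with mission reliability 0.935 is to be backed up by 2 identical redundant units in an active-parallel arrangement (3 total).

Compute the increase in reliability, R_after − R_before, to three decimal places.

R_before = 0.935
R_after = 1 − (1 − 0.935)^3 = 1.000
ΔR = 1.000 − 0.935 = 0.065

0.065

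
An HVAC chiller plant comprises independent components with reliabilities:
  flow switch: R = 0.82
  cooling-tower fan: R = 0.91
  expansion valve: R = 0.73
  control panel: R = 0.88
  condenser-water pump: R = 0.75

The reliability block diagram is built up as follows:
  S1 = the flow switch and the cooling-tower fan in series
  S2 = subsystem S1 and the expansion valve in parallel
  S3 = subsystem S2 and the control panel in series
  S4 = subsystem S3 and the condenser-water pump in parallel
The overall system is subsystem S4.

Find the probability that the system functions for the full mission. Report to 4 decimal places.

0.9549

Series (flow switch and cooling-tower fan): 0.820000 × 0.910000 = 0.746200
Parallel ([0.746200] and expansion valve): 1 − (1 − 0.746200)(1 − 0.730000) = 0.931474
Series ([0.931474] and control panel): 0.931474 × 0.880000 = 0.819697
Parallel ([0.819697] and condenser-water pump): 1 − (1 − 0.819697)(1 − 0.750000) = 0.9549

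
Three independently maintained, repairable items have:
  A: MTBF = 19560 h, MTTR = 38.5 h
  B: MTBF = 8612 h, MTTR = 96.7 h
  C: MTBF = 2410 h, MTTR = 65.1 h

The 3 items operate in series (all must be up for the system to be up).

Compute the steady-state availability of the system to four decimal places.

A(A) = MTBF/(MTBF+MTTR) = 19560/(19560+38.5) = 0.998036
A(B) = MTBF/(MTBF+MTTR) = 8612/(8612+96.7) = 0.988896
A(C) = MTBF/(MTBF+MTTR) = 2410/(2410+65.1) = 0.973698
Series availability: 0.998036 × 0.988896 × 0.973698 = 0.9610

0.9610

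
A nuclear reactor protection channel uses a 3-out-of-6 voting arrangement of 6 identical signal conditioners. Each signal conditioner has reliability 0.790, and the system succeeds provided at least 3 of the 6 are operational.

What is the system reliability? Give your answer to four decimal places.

R = Σ_{i=3}^{6} C(6,i) p^i (1−p)^{6−i} with p = 0.790
C(6,3)·0.790^3·0.210^3 = 0.091321
C(6,4)·0.790^4·0.210^2 = 0.257655
C(6,5)·0.790^5·0.210^1 = 0.387709
C(6,6)·0.790^6·0.210^0 = 0.243087
Sum = 0.9798

0.9798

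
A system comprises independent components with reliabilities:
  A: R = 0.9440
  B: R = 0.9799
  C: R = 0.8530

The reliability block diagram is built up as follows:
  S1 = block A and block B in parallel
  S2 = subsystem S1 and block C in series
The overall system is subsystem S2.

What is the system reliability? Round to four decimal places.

0.8520

Parallel (A and B): 1 − (1 − 0.944000)(1 − 0.979900) = 0.998874
Series ([0.998874] and C): 0.998874 × 0.853000 = 0.8520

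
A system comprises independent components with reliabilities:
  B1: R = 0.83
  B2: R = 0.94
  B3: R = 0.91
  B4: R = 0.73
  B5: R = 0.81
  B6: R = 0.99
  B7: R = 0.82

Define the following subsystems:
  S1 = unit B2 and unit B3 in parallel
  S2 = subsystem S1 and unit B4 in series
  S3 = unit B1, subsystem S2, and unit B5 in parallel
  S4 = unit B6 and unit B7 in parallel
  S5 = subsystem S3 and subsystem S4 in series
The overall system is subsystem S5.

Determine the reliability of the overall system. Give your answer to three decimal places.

0.989

Parallel (B2 and B3): 1 − (1 − 0.94000)(1 − 0.91000) = 0.99460
Series ([0.99460] and B4): 0.99460 × 0.73000 = 0.72606
Parallel (B1, [0.72606], and B5): 1 − (1 − 0.83000)(1 − 0.72606)(1 − 0.81000) = 0.99115
Parallel (B6 and B7): 1 − (1 − 0.99000)(1 − 0.82000) = 0.99820
Series ([0.99115] and [0.99820]): 0.99115 × 0.99820 = 0.989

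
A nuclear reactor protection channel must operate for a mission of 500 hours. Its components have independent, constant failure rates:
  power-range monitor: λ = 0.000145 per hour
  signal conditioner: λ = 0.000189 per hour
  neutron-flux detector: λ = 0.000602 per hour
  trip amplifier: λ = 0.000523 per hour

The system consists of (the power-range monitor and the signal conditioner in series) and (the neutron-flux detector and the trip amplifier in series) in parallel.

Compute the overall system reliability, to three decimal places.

R(power-range monitor) = exp(−0.000145 × 500) = 0.93007
R(signal conditioner) = exp(−0.000189 × 500) = 0.90983
R(neutron-flux detector) = exp(−0.000602 × 500) = 0.74008
R(trip amplifier) = exp(−0.000523 × 500) = 0.76990
Series (power-range monitor and signal conditioner): 0.93007 × 0.90983 = 0.84621
Series (neutron-flux detector and trip amplifier): 0.74008 × 0.76990 = 0.56979
Parallel ([0.84621] and [0.56979]): 1 − (1 − 0.84621)(1 − 0.56979) = 0.934

0.934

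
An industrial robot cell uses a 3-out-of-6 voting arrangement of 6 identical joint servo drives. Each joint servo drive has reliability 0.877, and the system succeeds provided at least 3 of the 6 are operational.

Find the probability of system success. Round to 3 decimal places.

0.997

R = Σ_{i=3}^{6} C(6,i) p^i (1−p)^{6−i} with p = 0.877
C(6,3)·0.877^3·0.123^3 = 0.02510
C(6,4)·0.877^4·0.123^2 = 0.13425
C(6,5)·0.877^5·0.123^1 = 0.38287
C(6,6)·0.877^6·0.123^0 = 0.45499
Sum = 0.997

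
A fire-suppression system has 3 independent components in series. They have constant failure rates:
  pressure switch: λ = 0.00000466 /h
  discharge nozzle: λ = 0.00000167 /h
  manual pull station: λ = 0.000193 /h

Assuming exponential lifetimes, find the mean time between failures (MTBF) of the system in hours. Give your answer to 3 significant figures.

5020

Series of exponential components: λ_sys = Σ λ_i
λ_sys = 0.00000466 + 0.00000167 + 0.000193 = 1.9933e-04 /h
MTBF = 1 / λ_sys = 5020 h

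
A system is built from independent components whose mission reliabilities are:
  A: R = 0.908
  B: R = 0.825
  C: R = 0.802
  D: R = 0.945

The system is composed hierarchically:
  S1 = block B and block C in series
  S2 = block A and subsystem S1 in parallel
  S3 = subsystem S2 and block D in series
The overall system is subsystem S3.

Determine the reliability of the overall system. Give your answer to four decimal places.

0.9156

Series (B and C): 0.825000 × 0.802000 = 0.661650
Parallel (A and [0.661650]): 1 − (1 − 0.908000)(1 − 0.661650) = 0.968872
Series ([0.968872] and D): 0.968872 × 0.945000 = 0.9156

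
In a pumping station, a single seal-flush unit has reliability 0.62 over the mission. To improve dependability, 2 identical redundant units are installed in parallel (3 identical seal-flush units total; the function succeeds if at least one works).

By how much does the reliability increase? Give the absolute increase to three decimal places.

R_before = 0.62
R_after = 1 − (1 − 0.62)^3 = 0.945
ΔR = 0.945 − 0.62 = 0.325

0.325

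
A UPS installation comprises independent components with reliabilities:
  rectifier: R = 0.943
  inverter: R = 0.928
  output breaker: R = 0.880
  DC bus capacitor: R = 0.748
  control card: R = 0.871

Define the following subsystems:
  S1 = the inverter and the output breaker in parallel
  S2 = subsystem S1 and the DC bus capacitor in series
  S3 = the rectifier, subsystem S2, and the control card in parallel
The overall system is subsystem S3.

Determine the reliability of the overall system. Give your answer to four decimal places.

Parallel (inverter and output breaker): 1 − (1 − 0.928000)(1 − 0.880000) = 0.991360
Series ([0.991360] and DC bus capacitor): 0.991360 × 0.748000 = 0.741537
Parallel (rectifier, [0.741537], and control card): 1 − (1 − 0.943000)(1 − 0.741537)(1 − 0.871000) = 0.9981

0.9981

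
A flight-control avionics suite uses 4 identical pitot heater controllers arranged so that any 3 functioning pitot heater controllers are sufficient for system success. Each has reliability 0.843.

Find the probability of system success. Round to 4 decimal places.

R = Σ_{i=3}^{4} C(4,i) p^i (1−p)^{4−i} with p = 0.843
C(4,3)·0.843^3·0.157^1 = 0.376220
C(4,4)·0.843^4·0.157^0 = 0.505022
Sum = 0.8812

0.8812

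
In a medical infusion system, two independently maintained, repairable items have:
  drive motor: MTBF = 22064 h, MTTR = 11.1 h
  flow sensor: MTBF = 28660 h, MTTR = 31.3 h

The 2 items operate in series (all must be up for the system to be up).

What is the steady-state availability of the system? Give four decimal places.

A(drive motor) = MTBF/(MTBF+MTTR) = 22064/(22064+11.1) = 0.999497
A(flow sensor) = MTBF/(MTBF+MTTR) = 28660/(28660+31.3) = 0.998909
Series availability: 0.999497 × 0.998909 = 0.9984

0.9984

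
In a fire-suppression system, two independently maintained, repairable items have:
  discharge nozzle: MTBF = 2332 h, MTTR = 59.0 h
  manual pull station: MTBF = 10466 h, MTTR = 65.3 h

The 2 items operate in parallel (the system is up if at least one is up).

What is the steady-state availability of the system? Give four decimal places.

A(discharge nozzle) = MTBF/(MTBF+MTTR) = 2332/(2332+59.0) = 0.975324
A(manual pull station) = MTBF/(MTBF+MTTR) = 10466/(10466+65.3) = 0.993799
Parallel availability: 1 − (1 − 0.975324)(1 − 0.993799) = 0.9998

0.9998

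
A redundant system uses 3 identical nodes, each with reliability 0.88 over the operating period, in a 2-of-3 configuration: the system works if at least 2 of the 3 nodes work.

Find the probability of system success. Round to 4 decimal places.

0.9603

R = Σ_{i=2}^{3} C(3,i) p^i (1−p)^{3−i} with p = 0.88
C(3,2)·0.88^2·0.12^1 = 0.278784
C(3,3)·0.88^3·0.12^0 = 0.681472
Sum = 0.9603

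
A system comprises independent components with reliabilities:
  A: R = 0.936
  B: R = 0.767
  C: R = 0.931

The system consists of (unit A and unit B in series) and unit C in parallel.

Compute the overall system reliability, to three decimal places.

0.981

Series (A and B): 0.93600 × 0.76700 = 0.71791
Parallel ([0.71791] and C): 1 − (1 − 0.71791)(1 − 0.93100) = 0.981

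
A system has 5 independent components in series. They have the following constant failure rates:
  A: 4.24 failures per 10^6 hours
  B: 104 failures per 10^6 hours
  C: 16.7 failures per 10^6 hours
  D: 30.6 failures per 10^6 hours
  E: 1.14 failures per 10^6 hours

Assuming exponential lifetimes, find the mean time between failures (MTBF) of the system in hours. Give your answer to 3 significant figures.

Series of exponential components: λ_sys = Σ λ_i
λ_sys = 0.00000424 + 0.000104 + 0.0000167 + 0.0000306 + 0.00000114 = 1.5668e-04 /h
MTBF = 1 / λ_sys = 6380 h

6380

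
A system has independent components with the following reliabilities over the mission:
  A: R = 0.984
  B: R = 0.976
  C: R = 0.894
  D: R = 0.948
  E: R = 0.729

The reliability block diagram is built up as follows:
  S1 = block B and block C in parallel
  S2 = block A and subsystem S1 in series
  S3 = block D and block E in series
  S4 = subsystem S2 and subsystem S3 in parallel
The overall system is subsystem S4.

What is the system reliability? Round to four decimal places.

Parallel (B and C): 1 − (1 − 0.976000)(1 − 0.894000) = 0.997456
Series (A and [0.997456]): 0.984000 × 0.997456 = 0.981497
Series (D and E): 0.948000 × 0.729000 = 0.691092
Parallel ([0.981497] and [0.691092]): 1 − (1 − 0.981497)(1 − 0.691092) = 0.9943

0.9943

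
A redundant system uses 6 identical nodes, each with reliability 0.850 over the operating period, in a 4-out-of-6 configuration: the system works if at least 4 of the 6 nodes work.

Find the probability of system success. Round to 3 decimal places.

0.953

R = Σ_{i=4}^{6} C(6,i) p^i (1−p)^{6−i} with p = 0.850
C(6,4)·0.850^4·0.150^2 = 0.17618
C(6,5)·0.850^5·0.150^1 = 0.39933
C(6,6)·0.850^6·0.150^0 = 0.37715
Sum = 0.953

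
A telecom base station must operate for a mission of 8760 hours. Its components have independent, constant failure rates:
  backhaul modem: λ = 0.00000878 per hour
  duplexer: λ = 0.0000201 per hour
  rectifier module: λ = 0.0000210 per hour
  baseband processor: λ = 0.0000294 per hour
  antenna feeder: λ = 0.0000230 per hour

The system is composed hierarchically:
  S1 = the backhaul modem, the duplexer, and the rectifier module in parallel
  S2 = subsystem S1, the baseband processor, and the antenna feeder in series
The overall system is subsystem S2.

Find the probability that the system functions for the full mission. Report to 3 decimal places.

0.631

R(backhaul modem) = exp(−0.00000878 × 8760) = 0.92597
R(duplexer) = exp(−0.0000201 × 8760) = 0.83855
R(rectifier module) = exp(−0.0000210 × 8760) = 0.83197
R(baseband processor) = exp(−0.0000294 × 8760) = 0.77295
R(antenna feeder) = exp(−0.0000230 × 8760) = 0.81752
Parallel (backhaul modem, duplexer, and rectifier module): 1 − (1 − 0.92597)(1 − 0.83855)(1 − 0.83197) = 0.99799
Series ([0.99799], baseband processor, and antenna feeder): 0.99799 × 0.77295 × 0.81752 = 0.631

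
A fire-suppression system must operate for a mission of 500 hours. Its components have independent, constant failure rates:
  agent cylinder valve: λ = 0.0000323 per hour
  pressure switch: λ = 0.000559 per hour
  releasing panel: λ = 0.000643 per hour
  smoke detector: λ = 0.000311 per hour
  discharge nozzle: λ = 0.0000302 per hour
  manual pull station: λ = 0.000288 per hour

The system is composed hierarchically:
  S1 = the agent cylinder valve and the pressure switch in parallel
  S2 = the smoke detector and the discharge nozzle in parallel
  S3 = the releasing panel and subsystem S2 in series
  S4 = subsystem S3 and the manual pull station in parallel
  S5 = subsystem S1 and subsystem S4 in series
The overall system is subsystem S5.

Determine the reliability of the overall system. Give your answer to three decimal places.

0.959

R(agent cylinder valve) = exp(−0.0000323 × 500) = 0.98398
R(pressure switch) = exp(−0.000559 × 500) = 0.75616
R(releasing panel) = exp(−0.000643 × 500) = 0.72506
R(smoke detector) = exp(−0.000311 × 500) = 0.85599
R(discharge nozzle) = exp(−0.0000302 × 500) = 0.98501
R(manual pull station) = exp(−0.000288 × 500) = 0.86589
Parallel (agent cylinder valve and pressure switch): 1 − (1 − 0.98398)(1 − 0.75616) = 0.99609
Parallel (smoke detector and discharge nozzle): 1 − (1 − 0.85599)(1 − 0.98501) = 0.99784
Series (releasing panel and [0.99784]): 0.72506 × 0.99784 = 0.72349
Parallel ([0.72349] and manual pull station): 1 − (1 − 0.72349)(1 − 0.86589) = 0.96292
Series ([0.99609] and [0.96292]): 0.99609 × 0.96292 = 0.959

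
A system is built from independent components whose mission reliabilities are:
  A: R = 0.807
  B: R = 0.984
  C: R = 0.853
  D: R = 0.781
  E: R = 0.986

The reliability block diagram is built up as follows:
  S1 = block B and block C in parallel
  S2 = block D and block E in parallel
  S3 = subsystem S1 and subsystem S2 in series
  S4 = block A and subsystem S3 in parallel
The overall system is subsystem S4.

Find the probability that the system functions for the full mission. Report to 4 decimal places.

Parallel (B and C): 1 − (1 − 0.984000)(1 − 0.853000) = 0.997648
Parallel (D and E): 1 − (1 − 0.781000)(1 − 0.986000) = 0.996934
Series ([0.997648] and [0.996934]): 0.997648 × 0.996934 = 0.994589
Parallel (A and [0.994589]): 1 − (1 − 0.807000)(1 − 0.994589) = 0.9990

0.9990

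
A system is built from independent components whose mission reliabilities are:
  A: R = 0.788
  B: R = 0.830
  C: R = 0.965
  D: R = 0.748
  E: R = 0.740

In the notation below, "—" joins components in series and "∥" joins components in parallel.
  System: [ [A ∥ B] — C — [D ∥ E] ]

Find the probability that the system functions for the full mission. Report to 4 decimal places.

0.8693

Parallel (A and B): 1 − (1 − 0.788000)(1 − 0.830000) = 0.963960
Parallel (D and E): 1 − (1 − 0.748000)(1 − 0.740000) = 0.934480
Series ([0.963960], C, and [0.934480]): 0.963960 × 0.965000 × 0.934480 = 0.8693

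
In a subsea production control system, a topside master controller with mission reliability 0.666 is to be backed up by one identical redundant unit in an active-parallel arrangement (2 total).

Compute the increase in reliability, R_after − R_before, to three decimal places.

R_before = 0.666
R_after = 1 − (1 − 0.666)^2 = 0.888
ΔR = 0.888 − 0.666 = 0.222

0.222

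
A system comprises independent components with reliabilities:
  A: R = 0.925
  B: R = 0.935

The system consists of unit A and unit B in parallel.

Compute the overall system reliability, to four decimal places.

0.9951

Parallel (A and B): 1 − (1 − 0.925000)(1 − 0.935000) = 0.9951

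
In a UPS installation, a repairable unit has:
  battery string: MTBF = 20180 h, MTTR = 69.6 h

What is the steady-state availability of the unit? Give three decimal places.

0.997

A(battery string) = MTBF/(MTBF+MTTR) = 20180/(20180+69.6) = 0.997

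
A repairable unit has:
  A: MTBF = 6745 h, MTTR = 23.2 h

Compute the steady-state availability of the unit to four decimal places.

0.9966

A(A) = MTBF/(MTBF+MTTR) = 6745/(6745+23.2) = 0.9966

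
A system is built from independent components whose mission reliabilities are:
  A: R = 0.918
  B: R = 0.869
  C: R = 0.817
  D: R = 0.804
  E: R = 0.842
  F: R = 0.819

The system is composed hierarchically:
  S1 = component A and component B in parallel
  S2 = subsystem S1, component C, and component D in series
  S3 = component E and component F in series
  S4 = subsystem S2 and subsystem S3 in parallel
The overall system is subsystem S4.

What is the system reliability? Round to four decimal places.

Parallel (A and B): 1 − (1 − 0.918000)(1 − 0.869000) = 0.989258
Series ([0.989258], C, and D): 0.989258 × 0.817000 × 0.804000 = 0.649812
Series (E and F): 0.842000 × 0.819000 = 0.689598
Parallel ([0.649812] and [0.689598]): 1 − (1 − 0.649812)(1 − 0.689598) = 0.8913

0.8913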